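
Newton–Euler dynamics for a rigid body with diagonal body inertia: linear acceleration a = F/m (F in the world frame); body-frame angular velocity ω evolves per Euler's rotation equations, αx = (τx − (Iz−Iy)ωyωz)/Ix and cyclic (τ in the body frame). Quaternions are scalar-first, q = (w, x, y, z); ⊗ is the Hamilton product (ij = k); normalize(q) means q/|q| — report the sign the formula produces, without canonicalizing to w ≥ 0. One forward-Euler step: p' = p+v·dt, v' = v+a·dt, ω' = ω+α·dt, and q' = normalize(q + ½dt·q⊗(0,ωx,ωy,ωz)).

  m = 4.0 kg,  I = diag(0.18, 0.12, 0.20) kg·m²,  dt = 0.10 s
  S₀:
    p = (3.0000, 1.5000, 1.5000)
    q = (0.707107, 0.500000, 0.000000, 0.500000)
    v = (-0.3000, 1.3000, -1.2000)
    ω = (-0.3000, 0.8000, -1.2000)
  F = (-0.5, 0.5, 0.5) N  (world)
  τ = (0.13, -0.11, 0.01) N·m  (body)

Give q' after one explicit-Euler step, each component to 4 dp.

q' = (0.7426, 0.4681, 0.0506, 0.4763)

Hamilton product q⊗(0,ω) = (0.7500000, -0.6121321, 1.0156856, -0.4485284)
q + ½dt·q⊗(0,ω), renormalized = (0.7426, 0.4681, 0.0506, 0.4763)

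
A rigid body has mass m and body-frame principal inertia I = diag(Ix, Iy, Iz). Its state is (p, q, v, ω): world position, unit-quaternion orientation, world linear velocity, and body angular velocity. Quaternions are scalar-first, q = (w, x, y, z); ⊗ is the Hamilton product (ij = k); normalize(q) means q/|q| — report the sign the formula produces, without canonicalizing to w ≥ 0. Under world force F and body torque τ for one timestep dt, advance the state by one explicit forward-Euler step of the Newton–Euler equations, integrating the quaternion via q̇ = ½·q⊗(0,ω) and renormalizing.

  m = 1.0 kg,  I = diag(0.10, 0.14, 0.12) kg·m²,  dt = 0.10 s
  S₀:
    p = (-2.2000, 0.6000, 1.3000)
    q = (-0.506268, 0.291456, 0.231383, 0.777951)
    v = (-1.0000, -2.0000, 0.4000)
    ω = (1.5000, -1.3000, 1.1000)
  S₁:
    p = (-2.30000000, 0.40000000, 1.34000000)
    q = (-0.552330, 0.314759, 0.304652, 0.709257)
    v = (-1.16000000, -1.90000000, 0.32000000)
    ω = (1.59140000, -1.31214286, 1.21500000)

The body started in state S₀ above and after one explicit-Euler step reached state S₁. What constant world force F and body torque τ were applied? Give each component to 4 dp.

Δv = v₁−v₀ = (-0.16000000, 0.10000000, -0.08000000)
m·(v₁−v₀)/dt = (-1.6000, 1.0000, -0.8000)
Δω = ω₁−ω₀ = (0.09140000, -0.01214286, 0.11500000)
τ = I·(Δω/dt) + ω₀×(Iω₀) = (0.1200, -0.0500, 0.0600)

F = (-1.6000, 1.0000, -0.8000)
τ = (0.1200, -0.0500, 0.0600)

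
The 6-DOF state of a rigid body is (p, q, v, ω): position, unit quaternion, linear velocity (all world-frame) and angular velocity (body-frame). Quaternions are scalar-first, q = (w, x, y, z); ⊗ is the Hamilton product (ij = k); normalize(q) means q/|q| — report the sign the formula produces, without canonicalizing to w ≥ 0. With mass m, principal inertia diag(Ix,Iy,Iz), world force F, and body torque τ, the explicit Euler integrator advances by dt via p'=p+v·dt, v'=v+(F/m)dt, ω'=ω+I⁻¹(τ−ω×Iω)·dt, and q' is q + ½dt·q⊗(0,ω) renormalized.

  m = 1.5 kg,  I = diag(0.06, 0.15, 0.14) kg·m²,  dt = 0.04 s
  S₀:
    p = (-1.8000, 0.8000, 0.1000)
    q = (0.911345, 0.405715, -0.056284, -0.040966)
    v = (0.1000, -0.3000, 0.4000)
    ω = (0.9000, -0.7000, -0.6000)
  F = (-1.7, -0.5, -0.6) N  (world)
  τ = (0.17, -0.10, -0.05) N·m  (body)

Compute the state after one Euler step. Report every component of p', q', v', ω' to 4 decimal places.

a = (-1.1333, -0.3333, -0.4000)
p + v·dt = (-1.7960, 0.7880, 0.1160)
new velocity v' = (0.0547, -0.3133, 0.3840)
gyro term ω×Iω = (-0.0042, 0.0432, -0.0567)
α = I⁻¹(τ − ω×Iω) = (2.9033, -0.9547, 0.0479)
ω + α·dt = (1.0161, -0.7382, -0.5981)
q⊗(0,ω) = (-0.4291219, 0.8253047, -0.4313819, -0.7801519)
q' = normalize(q + ½dt·q⊗(0,ω)) = (0.9025, 0.4221, -0.0649, -0.0566)

p' = (-1.7960, 0.7880, 0.1160)
q' = (0.9025, 0.4221, -0.0649, -0.0566)
v' = (0.0547, -0.3133, 0.3840)
ω' = (1.0161, -0.7382, -0.5981)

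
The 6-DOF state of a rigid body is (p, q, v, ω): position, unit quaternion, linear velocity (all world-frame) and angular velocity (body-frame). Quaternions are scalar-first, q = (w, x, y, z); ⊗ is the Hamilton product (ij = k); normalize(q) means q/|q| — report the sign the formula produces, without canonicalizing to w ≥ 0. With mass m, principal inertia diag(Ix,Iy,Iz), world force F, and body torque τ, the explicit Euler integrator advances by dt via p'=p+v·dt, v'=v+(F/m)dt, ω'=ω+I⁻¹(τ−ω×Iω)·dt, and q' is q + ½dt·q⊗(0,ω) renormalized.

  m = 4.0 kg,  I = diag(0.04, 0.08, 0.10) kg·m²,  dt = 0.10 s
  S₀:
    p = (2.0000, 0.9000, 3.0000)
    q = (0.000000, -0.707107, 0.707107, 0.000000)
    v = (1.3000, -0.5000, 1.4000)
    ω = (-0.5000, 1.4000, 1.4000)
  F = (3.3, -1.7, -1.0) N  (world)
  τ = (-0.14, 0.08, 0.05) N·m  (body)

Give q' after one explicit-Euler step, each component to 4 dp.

q⊗(0,ω) = (-1.3435033, 0.9899498, 0.9899498, -0.6363963)
q' = normalize(q + ½dt·q⊗(0,ω)) = (-0.0668, -0.6542, 0.7527, -0.0317)

q' = (-0.0668, -0.6542, 0.7527, -0.0317)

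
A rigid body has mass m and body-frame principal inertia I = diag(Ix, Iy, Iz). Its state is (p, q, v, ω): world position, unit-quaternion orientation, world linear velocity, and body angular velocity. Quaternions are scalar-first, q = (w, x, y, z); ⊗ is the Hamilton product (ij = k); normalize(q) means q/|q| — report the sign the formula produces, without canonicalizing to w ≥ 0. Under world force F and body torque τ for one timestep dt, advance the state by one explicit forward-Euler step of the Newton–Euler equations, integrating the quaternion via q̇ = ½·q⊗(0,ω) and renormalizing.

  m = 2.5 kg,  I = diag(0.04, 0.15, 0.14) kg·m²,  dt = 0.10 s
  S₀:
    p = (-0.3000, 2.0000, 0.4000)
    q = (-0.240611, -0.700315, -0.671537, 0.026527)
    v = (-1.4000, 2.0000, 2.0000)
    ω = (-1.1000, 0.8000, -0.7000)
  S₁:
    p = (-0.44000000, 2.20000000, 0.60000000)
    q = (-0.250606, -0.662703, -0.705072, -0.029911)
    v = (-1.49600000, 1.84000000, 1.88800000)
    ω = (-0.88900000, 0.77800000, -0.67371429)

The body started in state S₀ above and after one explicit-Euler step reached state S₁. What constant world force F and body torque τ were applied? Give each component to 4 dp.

F = (-2.4000, -4.0000, -2.8000)
τ = (0.0900, -0.1100, -0.0600)

ω₁ − ω₀ = (0.21100000, -0.02200000, 0.02628571)
precession coupling = (0.0056, -0.0770, -0.0968)
τ = I·(Δω/dt) + ω₀×(Iω₀) = (0.0900, -0.1100, -0.0600)
velocity change Δv = (-0.09600000, -0.16000000, -0.11200000)
applied force F = (-2.4000, -4.0000, -2.8000)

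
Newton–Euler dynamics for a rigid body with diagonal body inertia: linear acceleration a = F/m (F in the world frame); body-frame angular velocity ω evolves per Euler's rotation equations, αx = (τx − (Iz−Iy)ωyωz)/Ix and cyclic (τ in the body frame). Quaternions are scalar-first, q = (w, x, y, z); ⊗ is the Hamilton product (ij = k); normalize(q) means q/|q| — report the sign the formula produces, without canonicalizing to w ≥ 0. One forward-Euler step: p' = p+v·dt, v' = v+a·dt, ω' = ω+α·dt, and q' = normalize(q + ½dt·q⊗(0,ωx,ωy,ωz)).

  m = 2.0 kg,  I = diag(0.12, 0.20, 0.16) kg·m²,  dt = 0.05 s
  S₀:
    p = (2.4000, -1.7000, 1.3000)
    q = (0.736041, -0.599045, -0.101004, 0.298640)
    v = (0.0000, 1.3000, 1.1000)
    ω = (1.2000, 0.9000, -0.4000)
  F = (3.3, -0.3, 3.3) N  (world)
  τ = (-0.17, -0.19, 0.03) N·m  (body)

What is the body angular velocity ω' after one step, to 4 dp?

ω' = (1.1232, 0.8477, -0.4176)

ω×(Iω) gyroscopic = (0.0144, 0.0192, 0.0864)
angular accel α = (-1.5367, -1.0460, -0.3525)
new body rate ω' = (1.1232, 0.8477, -0.4176)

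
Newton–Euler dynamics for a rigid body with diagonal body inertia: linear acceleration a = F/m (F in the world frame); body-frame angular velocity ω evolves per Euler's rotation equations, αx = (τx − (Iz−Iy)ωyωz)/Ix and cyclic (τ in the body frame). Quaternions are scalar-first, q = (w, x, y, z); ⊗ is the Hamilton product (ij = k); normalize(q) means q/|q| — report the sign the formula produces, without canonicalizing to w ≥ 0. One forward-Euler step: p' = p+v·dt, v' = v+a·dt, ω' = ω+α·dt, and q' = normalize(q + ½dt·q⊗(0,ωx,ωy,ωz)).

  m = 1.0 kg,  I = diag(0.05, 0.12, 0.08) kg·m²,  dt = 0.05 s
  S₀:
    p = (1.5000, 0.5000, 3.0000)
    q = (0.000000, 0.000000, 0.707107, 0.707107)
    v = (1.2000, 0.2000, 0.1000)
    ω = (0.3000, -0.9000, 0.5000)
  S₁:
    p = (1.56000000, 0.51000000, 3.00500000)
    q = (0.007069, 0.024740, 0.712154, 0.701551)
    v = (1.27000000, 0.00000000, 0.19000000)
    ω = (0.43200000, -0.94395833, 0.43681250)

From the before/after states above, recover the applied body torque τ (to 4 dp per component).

Δω = ω₁−ω₀ = (0.13200000, -0.04395833, -0.06318750)
applied torque τ = (0.1500, -0.1100, -0.1200)

τ = (0.1500, -0.1100, -0.1200)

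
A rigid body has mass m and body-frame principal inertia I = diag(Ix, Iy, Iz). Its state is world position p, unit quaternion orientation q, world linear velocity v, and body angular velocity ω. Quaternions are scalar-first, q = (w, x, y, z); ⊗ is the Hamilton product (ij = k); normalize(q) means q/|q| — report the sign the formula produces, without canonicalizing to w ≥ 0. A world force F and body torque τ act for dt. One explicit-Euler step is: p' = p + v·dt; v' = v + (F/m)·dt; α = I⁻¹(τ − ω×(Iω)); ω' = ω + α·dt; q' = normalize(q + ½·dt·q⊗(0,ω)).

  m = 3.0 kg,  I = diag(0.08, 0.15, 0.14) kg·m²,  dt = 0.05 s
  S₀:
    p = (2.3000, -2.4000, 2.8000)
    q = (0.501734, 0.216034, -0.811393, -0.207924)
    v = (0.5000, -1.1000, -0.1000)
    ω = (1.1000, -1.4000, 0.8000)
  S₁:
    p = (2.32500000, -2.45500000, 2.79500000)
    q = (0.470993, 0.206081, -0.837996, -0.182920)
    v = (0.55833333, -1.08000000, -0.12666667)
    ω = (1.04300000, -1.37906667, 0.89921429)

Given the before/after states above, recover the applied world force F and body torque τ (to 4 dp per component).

velocity change Δv = (0.05833333, 0.02000000, -0.02666667)
F = m·Δv/dt = (3.5000, 1.2000, -1.6000)
ω₁ − ω₀ = (-0.05700000, 0.02093333, 0.09921429)
gyro term ω₀×Iω₀ = (0.0112, -0.0528, -0.1078)
I·α + gyro = (-0.0800, 0.0100, 0.1700)

F = (3.5000, 1.2000, -1.6000)
τ = (-0.0800, 0.0100, 0.1700)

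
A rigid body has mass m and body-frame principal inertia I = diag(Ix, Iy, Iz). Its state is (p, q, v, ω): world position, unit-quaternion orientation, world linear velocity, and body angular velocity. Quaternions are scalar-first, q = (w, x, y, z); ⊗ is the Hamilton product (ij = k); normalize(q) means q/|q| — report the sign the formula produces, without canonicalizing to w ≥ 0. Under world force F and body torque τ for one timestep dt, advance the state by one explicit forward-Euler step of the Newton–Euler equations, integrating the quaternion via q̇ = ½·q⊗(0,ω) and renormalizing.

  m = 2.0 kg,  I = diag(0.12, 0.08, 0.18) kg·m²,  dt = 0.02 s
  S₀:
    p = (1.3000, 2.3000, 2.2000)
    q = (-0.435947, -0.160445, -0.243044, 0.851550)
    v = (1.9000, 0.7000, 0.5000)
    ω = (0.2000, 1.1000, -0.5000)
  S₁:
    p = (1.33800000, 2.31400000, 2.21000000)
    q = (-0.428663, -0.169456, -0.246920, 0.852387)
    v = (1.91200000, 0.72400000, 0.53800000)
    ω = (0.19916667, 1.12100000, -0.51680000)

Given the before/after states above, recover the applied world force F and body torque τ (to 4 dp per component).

velocity change Δv = (0.01200000, 0.02400000, 0.03800000)
F = m·Δv/dt = (1.2000, 2.4000, 3.8000)
rate change Δω = (-0.00083333, 0.02100000, -0.01680000)
applied torque τ = (-0.0600, 0.0900, -0.1600)

F = (1.2000, 2.4000, 3.8000)
τ = (-0.0600, 0.0900, -0.1600)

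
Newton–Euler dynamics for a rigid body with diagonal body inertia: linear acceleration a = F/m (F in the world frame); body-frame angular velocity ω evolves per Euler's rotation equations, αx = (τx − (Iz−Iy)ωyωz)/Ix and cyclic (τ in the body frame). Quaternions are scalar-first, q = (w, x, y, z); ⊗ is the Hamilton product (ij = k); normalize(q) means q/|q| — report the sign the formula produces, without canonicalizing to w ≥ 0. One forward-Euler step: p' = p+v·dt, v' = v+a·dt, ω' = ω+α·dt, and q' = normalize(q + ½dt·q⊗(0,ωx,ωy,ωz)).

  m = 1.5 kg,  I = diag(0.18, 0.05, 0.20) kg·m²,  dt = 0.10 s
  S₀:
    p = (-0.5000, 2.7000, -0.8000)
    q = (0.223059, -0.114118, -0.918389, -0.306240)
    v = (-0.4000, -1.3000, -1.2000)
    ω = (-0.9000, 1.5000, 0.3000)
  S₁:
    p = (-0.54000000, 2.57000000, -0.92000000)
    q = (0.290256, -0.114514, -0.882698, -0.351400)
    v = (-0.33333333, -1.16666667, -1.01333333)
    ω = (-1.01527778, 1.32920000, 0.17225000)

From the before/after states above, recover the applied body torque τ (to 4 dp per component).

rate change Δω = (-0.11527778, -0.17080000, -0.12775000)
gyro term ω₀×Iω₀ = (0.0675, 0.0054, 0.1755)
applied torque τ = (-0.1400, -0.0800, -0.0800)

τ = (-0.1400, -0.0800, -0.0800)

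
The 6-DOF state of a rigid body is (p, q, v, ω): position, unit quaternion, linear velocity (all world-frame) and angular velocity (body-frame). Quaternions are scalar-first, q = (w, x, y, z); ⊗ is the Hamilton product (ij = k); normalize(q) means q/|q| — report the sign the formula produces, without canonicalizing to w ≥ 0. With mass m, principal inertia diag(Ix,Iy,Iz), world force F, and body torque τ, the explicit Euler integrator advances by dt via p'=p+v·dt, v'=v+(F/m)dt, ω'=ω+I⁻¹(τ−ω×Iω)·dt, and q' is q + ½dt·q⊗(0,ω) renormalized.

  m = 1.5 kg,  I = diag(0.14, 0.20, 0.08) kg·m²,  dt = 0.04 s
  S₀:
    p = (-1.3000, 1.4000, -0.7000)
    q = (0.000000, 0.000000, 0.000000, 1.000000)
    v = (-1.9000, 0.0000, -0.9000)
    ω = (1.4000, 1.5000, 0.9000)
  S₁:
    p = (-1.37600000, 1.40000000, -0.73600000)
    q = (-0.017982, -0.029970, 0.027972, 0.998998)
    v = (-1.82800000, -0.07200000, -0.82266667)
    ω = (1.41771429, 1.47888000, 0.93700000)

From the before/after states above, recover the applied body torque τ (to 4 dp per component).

τ = (-0.1000, -0.0300, 0.2000)

ω₁ − ω₀ = (0.01771429, -0.02112000, 0.03700000)
τ = I·(Δω/dt) + ω₀×(Iω₀) = (-0.1000, -0.0300, 0.2000)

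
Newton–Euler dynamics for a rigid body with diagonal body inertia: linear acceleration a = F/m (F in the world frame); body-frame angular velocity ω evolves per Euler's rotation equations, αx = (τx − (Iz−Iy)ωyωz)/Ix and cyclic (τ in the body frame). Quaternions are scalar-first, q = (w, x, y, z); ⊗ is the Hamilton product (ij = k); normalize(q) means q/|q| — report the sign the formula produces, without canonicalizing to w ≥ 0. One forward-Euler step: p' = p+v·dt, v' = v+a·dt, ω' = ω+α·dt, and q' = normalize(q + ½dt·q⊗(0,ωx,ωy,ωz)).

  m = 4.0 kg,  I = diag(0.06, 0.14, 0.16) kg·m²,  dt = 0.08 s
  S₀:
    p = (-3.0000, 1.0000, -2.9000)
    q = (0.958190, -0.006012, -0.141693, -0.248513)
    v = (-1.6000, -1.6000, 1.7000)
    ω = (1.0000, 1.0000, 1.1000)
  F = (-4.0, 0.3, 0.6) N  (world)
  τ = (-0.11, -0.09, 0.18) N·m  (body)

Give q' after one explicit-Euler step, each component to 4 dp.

q' = (0.9725, 0.0359, -0.1128, -0.2004)

q⊗(0,ω) = (0.4210693, 1.0508407, 0.7162902, 1.1896900)
updated quaternion q' = (0.9725, 0.0359, -0.1128, -0.2004)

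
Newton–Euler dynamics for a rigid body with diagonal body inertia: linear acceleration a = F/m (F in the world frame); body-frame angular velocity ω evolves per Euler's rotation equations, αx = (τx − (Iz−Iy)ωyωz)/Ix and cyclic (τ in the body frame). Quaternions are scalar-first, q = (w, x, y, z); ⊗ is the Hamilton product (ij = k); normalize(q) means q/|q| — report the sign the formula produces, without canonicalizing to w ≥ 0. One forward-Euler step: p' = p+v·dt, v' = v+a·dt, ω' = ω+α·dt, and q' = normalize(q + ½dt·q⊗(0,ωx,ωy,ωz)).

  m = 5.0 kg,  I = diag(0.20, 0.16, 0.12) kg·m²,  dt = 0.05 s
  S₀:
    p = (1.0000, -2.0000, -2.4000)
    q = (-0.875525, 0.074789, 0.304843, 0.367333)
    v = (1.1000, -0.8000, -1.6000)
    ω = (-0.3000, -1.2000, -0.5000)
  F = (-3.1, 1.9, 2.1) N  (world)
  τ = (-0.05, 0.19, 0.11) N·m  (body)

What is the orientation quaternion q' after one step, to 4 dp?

q⊗(0,ω) = (0.5719148, 0.5510356, 0.9778246, 0.4394686)
q + ½dt·q⊗(0,ω), renormalized = (-0.8607, 0.0885, 0.3291, 0.3781)

q' = (-0.8607, 0.0885, 0.3291, 0.3781)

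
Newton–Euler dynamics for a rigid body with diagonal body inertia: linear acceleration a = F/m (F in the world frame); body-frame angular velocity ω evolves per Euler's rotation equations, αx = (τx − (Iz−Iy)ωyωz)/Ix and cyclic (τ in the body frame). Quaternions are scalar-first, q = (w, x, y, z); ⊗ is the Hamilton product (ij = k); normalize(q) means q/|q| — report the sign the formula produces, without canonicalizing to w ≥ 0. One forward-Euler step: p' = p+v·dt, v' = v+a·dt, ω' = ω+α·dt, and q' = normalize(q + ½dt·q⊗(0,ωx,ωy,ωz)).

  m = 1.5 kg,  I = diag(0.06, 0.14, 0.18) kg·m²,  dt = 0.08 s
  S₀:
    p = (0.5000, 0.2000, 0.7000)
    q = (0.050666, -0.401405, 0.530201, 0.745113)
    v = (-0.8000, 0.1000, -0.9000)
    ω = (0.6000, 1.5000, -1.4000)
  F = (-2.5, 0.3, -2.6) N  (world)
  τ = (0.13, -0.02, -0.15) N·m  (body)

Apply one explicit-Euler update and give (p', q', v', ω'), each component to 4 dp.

p' = (0.4360, 0.2080, 0.6280)
q' = (0.0700, -0.4729, 0.5267, 0.7029)
v' = (-0.9333, 0.1160, -1.0387)
ω' = (0.8853, 1.4310, -1.4987)

new position p' = (0.4360, 0.2080, 0.6280)
new velocity v' = (-0.9333, 0.1160, -1.0387)
(τ − ω×Iω)/I = (3.5667, -0.8629, -1.2333)
ω' = ω + α·dt = (0.8853, 1.4310, -1.4987)
2q̇ = q⊗(0,ω) = (0.4886997, -1.8295513, -0.0389002, -0.9911605)
q' = normalize(q + ½dt·q⊗(0,ω)) = (0.0700, -0.4729, 0.5267, 0.7029)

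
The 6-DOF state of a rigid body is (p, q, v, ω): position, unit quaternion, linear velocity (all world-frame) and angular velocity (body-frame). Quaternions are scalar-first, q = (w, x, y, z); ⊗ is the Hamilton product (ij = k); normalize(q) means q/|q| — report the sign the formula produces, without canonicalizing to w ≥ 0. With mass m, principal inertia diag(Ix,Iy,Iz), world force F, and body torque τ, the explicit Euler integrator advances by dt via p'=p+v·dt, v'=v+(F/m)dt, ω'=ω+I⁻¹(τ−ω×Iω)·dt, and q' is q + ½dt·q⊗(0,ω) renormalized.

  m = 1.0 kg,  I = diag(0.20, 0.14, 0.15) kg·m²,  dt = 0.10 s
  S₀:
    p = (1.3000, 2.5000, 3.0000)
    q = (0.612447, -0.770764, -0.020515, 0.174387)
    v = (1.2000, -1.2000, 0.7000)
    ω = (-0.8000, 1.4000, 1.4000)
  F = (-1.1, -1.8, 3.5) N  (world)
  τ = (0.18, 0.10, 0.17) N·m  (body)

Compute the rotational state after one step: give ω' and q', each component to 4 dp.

ω×(Iω) gyroscopic = (0.0196, -0.0560, 0.0672)
(τ − ω×Iω)/I = (0.8020, 1.1143, 0.6853)
ω' = ω + α·dt = (-0.7198, 1.5114, 1.4685)
2q̇ = q⊗(0,ω) = (-0.8320320, -0.7628204, 1.7969858, -0.2380558)
updated quaternion q' = (0.5676, -0.8043, 0.0689, 0.1616)

ω' = (-0.7198, 1.5114, 1.4685)
q' = (0.5676, -0.8043, 0.0689, 0.1616)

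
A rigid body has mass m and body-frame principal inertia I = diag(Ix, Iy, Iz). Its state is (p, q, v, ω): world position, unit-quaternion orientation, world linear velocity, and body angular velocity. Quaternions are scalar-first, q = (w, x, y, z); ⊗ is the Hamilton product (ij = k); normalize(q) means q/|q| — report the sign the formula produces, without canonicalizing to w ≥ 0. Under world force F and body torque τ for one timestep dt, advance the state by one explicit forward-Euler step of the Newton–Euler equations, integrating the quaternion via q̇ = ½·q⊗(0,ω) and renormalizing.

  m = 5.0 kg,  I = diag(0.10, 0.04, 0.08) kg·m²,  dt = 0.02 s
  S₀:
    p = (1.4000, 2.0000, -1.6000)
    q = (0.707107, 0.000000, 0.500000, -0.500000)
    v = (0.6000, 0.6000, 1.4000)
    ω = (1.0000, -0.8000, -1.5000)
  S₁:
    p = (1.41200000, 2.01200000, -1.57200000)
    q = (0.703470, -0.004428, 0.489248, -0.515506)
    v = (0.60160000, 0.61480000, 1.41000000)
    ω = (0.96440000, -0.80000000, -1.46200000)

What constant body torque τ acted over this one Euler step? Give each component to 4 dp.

τ = (-0.1300, -0.0300, 0.2000)

Δω = ω₁−ω₀ = (-0.03560000, 0.00000000, 0.03800000)
ω₀×(Iω₀) = (0.0480, -0.0300, 0.0480)
τ = I·(Δω/dt) + ω₀×(Iω₀) = (-0.1300, -0.0300, 0.2000)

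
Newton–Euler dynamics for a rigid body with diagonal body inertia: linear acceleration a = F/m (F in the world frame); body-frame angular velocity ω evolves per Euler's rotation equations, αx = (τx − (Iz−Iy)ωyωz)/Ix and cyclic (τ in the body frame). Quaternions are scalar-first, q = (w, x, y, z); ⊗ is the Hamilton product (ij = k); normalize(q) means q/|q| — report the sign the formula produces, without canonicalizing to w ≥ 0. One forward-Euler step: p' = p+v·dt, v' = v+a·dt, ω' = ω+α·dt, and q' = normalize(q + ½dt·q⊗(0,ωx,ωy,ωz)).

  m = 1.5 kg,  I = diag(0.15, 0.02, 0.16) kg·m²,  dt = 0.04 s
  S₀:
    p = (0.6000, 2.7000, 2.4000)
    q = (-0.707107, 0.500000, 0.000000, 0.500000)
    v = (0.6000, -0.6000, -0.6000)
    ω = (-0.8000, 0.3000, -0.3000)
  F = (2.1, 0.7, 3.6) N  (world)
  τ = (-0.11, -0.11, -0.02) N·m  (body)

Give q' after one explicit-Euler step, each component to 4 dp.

q⊗(0,ω) = (0.5500000, 0.4156856, -0.4621321, 0.3621321)
q' = normalize(q + ½dt·q⊗(0,ω)) = (-0.6960, 0.5082, -0.0092, 0.5072)

q' = (-0.6960, 0.5082, -0.0092, 0.5072)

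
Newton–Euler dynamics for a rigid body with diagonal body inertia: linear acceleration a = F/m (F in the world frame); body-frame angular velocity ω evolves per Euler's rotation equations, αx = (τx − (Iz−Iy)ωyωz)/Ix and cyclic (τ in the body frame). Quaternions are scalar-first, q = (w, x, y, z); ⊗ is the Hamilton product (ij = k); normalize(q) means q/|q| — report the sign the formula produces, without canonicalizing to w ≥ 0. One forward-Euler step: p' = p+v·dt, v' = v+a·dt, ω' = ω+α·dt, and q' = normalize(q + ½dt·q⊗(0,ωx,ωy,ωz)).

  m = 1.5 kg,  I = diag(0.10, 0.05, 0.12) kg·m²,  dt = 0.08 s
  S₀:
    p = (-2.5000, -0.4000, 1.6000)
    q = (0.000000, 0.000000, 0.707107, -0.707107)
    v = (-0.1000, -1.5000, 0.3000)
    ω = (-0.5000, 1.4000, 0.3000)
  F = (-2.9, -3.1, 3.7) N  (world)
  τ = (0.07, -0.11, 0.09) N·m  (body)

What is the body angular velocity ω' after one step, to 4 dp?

ω' = (-0.4675, 1.2192, 0.3367)

gyro term ω×Iω = (0.0294, 0.0030, 0.0350)
angular accel α = (0.4060, -2.2600, 0.4583)
new body rate ω' = (-0.4675, 1.2192, 0.3367)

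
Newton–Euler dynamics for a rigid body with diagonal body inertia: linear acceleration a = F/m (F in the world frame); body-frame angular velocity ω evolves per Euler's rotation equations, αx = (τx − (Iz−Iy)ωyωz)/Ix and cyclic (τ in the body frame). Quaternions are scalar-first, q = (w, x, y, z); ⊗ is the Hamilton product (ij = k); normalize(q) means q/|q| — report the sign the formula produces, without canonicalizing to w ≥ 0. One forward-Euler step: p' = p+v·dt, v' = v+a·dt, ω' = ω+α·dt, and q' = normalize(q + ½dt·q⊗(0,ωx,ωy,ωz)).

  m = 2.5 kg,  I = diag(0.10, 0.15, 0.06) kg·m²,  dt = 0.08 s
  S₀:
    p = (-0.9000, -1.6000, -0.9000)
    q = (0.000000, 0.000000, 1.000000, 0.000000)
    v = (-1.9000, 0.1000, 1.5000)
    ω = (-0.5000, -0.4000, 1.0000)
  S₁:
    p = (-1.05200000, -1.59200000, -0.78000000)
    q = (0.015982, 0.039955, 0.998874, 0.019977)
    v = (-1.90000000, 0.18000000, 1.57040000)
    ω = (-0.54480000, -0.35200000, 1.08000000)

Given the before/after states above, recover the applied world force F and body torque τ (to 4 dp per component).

F = (0.0000, 2.5000, 2.2000)
τ = (-0.0200, 0.0700, 0.0700)

rate change Δω = (-0.04480000, 0.04800000, 0.08000000)
precession coupling = (0.0360, -0.0200, 0.0100)
applied torque τ = (-0.0200, 0.0700, 0.0700)
velocity change Δv = (0.00000000, 0.08000000, 0.07040000)
m·(v₁−v₀)/dt = (0.0000, 2.5000, 2.2000)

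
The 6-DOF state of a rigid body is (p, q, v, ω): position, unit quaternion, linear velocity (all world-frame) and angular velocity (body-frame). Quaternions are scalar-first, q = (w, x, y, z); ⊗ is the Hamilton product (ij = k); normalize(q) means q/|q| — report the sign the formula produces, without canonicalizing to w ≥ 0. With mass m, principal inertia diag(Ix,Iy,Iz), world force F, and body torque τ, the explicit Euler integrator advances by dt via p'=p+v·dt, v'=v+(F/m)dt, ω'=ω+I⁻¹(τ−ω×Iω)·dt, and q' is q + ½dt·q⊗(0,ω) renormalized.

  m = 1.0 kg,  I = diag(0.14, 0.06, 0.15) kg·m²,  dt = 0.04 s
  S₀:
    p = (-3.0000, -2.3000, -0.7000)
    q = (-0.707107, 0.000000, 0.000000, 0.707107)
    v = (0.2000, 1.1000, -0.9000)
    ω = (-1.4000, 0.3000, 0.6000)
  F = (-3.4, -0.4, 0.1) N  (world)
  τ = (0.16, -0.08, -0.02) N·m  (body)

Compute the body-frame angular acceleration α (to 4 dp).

precession coupling ω×(Iω) = (0.0162, 0.0084, 0.0336)
α = I⁻¹(τ − ω×Iω) = (1.0271, -1.4733, -0.3573)

α = (1.0271, -1.4733, -0.3573)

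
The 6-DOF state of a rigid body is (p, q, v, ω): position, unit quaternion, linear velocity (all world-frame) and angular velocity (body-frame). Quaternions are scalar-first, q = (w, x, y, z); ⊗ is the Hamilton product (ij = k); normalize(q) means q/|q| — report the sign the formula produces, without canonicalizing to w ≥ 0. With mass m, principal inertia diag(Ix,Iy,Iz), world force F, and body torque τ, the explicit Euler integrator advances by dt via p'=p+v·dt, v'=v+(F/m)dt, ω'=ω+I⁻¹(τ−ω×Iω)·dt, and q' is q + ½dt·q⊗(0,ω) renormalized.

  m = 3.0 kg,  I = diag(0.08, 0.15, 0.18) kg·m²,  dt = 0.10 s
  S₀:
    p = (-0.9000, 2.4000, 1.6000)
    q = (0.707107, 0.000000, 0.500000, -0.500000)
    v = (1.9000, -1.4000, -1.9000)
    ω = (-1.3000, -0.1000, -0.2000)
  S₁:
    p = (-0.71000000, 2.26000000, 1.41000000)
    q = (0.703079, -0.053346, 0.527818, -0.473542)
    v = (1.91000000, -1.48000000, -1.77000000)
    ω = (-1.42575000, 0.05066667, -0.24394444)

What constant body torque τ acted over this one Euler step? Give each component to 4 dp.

τ = (-0.1000, 0.2000, -0.0700)

ω₁ − ω₀ = (-0.12575000, 0.15066667, -0.04394444)
I·α + gyro = (-0.1000, 0.2000, -0.0700)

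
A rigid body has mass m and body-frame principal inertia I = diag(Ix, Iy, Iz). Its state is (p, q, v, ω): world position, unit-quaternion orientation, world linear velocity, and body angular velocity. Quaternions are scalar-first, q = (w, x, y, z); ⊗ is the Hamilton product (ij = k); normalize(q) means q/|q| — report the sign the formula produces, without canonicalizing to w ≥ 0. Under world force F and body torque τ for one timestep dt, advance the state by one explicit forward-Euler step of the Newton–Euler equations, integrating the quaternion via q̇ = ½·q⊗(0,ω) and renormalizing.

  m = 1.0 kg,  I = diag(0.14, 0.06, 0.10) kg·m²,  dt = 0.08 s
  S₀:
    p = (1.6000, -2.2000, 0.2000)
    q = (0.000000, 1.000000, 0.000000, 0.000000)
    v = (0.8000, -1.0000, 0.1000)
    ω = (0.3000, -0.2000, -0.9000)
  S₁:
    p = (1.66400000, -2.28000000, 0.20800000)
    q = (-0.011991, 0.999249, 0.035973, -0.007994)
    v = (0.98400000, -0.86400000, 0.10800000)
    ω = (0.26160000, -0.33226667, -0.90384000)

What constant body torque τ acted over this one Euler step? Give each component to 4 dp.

τ = (-0.0600, -0.1100, 0.0000)

Δω = ω₁−ω₀ = (-0.03840000, -0.13226667, -0.00384000)
gyro term ω₀×Iω₀ = (0.0072, -0.0108, 0.0048)
τ = I·(Δω/dt) + ω₀×(Iω₀) = (-0.0600, -0.1100, 0.0000)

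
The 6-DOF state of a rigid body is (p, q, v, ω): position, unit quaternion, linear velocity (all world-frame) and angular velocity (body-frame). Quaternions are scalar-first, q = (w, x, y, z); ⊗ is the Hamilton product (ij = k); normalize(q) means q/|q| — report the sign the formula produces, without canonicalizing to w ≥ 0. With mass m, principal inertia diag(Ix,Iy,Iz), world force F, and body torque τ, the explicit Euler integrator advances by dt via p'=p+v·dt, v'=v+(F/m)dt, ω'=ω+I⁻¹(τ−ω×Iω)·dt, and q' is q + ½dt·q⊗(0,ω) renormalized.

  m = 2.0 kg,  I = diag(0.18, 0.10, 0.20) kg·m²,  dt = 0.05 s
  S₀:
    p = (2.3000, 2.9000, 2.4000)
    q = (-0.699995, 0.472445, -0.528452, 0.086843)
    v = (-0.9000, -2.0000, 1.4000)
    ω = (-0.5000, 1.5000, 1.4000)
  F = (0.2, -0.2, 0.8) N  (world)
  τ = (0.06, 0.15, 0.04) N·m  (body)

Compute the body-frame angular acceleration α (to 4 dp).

precession coupling ω×(Iω) = (0.2100, 0.0140, 0.0600)
α = I⁻¹(τ − ω×Iω) = (-0.8333, 1.3600, -0.1000)

α = (-0.8333, 1.3600, -0.1000)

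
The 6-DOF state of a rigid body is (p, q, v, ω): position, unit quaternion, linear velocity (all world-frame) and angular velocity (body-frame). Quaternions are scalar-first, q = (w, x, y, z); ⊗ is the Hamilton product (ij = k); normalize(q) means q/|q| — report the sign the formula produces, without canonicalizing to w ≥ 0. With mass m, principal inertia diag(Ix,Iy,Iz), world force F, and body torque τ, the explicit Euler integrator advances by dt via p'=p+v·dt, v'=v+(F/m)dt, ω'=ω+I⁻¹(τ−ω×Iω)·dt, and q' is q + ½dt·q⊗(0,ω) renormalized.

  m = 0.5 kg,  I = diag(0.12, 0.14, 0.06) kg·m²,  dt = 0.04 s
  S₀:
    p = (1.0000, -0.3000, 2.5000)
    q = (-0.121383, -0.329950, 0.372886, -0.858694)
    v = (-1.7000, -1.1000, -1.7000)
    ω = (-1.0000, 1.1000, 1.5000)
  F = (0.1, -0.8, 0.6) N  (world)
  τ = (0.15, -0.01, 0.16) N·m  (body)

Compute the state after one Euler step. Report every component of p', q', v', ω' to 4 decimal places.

linear accel F/m = (0.2000, -1.6000, 1.2000)
p + v·dt = (0.9320, -0.3440, 2.4320)
v' = v + a·dt = (-1.6920, -1.1640, -1.6520)
precession coupling ω×(Iω) = (-0.1320, -0.0900, -0.0220)
angular accel α = (2.3500, 0.5714, 3.0333)
ω' = ω + α·dt = (-0.9060, 1.1229, 1.6213)
2q̇ = q⊗(0,ω) = (0.5479164, 1.6252754, 1.2200977, -0.1721335)
updated quaternion q' = (-0.1103, -0.2972, 0.3969, -0.8614)

p' = (0.9320, -0.3440, 2.4320)
q' = (-0.1103, -0.2972, 0.3969, -0.8614)
v' = (-1.6920, -1.1640, -1.6520)
ω' = (-0.9060, 1.1229, 1.6213)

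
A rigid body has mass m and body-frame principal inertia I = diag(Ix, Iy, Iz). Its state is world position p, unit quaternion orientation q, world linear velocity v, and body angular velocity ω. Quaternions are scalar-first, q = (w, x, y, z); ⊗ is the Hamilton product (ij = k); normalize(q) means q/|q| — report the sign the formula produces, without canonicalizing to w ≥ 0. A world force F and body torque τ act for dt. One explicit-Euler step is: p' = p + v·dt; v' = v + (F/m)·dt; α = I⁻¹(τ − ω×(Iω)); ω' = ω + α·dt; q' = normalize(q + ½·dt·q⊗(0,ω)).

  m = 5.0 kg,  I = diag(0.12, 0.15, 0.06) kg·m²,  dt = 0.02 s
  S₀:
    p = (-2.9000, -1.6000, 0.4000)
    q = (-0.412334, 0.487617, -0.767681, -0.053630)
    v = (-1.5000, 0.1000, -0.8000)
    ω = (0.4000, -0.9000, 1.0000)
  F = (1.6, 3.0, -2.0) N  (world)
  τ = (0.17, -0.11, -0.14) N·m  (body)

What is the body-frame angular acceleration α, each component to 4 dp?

α = (0.7417, -0.8933, -2.1533)

ω×(Iω) gyroscopic = (0.0810, 0.0240, -0.0108)
(τ − ω×Iω)/I = (0.7417, -0.8933, -2.1533)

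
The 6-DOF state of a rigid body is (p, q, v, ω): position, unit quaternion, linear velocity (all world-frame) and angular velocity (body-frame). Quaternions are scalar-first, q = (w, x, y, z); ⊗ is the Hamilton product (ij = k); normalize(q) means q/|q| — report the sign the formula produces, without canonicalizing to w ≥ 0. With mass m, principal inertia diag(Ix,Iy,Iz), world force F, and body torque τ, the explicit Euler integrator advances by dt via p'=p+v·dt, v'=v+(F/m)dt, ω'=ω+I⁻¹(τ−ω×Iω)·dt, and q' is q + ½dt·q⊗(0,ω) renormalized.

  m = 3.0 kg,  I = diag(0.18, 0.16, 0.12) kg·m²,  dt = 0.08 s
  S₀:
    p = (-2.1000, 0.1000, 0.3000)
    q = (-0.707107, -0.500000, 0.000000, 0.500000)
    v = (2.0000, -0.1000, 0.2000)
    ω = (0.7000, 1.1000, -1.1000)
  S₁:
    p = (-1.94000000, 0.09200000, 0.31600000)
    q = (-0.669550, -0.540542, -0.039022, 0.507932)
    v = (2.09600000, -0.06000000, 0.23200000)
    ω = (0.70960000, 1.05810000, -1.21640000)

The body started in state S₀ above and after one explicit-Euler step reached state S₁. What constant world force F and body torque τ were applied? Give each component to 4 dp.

Δω = ω₁−ω₀ = (0.00960000, -0.04190000, -0.11640000)
gyro term ω₀×Iω₀ = (0.0484, -0.0462, -0.0154)
I·α + gyro = (0.0700, -0.1300, -0.1900)
Δv = v₁−v₀ = (0.09600000, 0.04000000, 0.03200000)
applied force F = (3.6000, 1.5000, 1.2000)

F = (3.6000, 1.5000, 1.2000)
τ = (0.0700, -0.1300, -0.1900)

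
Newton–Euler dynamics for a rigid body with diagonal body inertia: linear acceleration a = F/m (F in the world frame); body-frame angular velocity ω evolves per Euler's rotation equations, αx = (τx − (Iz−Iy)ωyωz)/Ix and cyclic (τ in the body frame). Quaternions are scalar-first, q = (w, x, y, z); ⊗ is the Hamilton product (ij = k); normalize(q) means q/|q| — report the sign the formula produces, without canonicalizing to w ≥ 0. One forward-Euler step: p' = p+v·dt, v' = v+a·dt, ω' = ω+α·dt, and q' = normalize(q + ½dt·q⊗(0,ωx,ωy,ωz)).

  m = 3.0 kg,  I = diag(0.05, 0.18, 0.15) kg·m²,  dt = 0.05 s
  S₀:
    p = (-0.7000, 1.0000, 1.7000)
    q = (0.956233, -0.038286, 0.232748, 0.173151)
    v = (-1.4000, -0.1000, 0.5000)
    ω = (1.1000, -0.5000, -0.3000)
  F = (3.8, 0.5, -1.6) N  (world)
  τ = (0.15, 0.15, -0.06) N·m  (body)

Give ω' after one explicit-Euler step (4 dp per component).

ω' = (1.2545, -0.4675, -0.2962)

ω×(Iω) gyroscopic = (-0.0045, 0.0330, -0.0715)
(τ − ω×Iω)/I = (3.0900, 0.6500, 0.0767)
new body rate ω' = (1.2545, -0.4675, -0.2962)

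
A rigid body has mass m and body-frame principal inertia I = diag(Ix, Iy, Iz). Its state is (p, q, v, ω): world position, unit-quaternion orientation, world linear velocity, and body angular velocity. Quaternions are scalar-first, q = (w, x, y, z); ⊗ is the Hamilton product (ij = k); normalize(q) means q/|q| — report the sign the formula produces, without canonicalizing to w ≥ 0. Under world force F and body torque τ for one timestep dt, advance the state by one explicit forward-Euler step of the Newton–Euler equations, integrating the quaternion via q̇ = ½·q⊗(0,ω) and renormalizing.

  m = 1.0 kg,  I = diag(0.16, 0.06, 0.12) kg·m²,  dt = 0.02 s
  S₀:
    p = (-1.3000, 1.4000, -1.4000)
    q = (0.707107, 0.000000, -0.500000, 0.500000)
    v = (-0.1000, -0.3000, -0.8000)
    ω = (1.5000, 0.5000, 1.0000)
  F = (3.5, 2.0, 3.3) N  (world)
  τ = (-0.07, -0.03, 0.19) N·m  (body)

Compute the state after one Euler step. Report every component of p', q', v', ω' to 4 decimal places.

p' = (-1.3020, 1.3940, -1.4160)
q' = (0.7045, 0.0031, -0.4889, 0.5145)
v' = (-0.0300, -0.2600, -0.7340)
ω' = (1.4875, 0.4700, 1.0442)

(τ − ω×Iω)/I = (-0.6250, -1.5000, 2.2083)
ω' = ω + α·dt = (1.4875, 0.4700, 1.0442)
q⊗(0,ω) = (-0.2500000, 0.3106605, 1.1035535, 1.4571070)
q + ½dt·q⊗(0,ω), renormalized = (0.7045, 0.0031, -0.4889, 0.5145)
p' = p + v·dt = (-1.3020, 1.3940, -1.4160)
v + (F/m)dt = (-0.0300, -0.2600, -0.7340)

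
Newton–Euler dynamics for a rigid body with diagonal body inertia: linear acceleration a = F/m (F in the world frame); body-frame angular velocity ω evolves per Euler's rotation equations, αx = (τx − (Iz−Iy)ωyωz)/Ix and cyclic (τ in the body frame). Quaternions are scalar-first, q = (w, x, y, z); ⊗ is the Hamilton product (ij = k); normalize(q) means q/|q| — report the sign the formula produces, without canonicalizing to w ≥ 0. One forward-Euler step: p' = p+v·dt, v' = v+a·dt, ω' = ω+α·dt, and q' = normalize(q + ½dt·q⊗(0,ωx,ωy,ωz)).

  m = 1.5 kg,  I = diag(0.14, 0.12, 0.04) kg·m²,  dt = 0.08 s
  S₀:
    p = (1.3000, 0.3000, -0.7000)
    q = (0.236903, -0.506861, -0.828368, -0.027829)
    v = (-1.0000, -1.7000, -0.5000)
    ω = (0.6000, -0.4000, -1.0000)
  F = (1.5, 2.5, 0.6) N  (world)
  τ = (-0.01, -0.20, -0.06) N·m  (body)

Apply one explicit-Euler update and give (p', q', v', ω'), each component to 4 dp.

p' = (1.2200, 0.1640, -0.7400)
q' = (0.2344, -0.4679, -0.8521, -0.0093)
v' = (-0.9200, -1.5667, -0.4680)
ω' = (0.6126, -0.4933, -1.1296)

a = F/m = (1.0000, 1.6667, 0.4000)
p + v·dt = (1.2200, 0.1640, -0.7400)
v' = v + a·dt = (-0.9200, -1.5667, -0.4680)
precession coupling ω×(Iω) = (-0.0320, -0.0600, 0.0048)
angular accel α = (0.1571, -1.1667, -1.6200)
new body rate ω' = (0.6126, -0.4933, -1.1296)
q⊗(0,ω) = (-0.0550596, 0.9593782, -0.6183196, 0.4628622)
updated quaternion q' = (0.2344, -0.4679, -0.8521, -0.0093)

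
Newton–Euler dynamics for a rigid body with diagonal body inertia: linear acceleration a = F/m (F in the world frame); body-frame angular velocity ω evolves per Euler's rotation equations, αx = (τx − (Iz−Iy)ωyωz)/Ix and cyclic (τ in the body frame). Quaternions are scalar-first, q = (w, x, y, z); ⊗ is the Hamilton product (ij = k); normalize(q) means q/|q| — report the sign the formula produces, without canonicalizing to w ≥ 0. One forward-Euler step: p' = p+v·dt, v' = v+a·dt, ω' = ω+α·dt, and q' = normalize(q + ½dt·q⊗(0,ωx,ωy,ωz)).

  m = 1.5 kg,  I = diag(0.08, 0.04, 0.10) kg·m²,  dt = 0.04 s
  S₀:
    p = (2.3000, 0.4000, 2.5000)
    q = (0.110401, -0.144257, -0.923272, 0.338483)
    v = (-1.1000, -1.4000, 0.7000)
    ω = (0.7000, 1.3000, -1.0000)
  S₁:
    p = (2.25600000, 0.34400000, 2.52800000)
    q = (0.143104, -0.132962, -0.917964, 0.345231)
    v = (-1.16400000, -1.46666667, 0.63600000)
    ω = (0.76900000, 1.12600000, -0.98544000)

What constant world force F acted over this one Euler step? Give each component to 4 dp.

F = (-2.4000, -2.5000, -2.4000)

Δv = v₁−v₀ = (-0.06400000, -0.06666667, -0.06400000)
F = m·Δv/dt = (-2.4000, -2.5000, -2.4000)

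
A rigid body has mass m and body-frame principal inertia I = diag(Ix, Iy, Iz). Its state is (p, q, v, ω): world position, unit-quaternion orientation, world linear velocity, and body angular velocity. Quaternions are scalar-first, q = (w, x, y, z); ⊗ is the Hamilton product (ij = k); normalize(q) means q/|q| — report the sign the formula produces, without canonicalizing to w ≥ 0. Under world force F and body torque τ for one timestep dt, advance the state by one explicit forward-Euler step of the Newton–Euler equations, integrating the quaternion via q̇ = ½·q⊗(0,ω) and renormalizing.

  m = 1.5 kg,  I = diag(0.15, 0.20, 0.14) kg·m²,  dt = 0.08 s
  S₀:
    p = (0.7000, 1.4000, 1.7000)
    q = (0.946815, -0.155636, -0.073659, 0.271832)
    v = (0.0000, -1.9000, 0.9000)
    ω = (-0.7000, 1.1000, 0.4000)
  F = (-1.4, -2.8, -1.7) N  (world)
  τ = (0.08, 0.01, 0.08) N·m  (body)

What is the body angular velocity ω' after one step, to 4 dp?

ω' = (-0.6433, 1.1051, 0.4677)

α = I⁻¹(τ − ω×Iω) = (0.7093, 0.0640, 0.8464)
ω + α·dt = (-0.6433, 1.1051, 0.4677)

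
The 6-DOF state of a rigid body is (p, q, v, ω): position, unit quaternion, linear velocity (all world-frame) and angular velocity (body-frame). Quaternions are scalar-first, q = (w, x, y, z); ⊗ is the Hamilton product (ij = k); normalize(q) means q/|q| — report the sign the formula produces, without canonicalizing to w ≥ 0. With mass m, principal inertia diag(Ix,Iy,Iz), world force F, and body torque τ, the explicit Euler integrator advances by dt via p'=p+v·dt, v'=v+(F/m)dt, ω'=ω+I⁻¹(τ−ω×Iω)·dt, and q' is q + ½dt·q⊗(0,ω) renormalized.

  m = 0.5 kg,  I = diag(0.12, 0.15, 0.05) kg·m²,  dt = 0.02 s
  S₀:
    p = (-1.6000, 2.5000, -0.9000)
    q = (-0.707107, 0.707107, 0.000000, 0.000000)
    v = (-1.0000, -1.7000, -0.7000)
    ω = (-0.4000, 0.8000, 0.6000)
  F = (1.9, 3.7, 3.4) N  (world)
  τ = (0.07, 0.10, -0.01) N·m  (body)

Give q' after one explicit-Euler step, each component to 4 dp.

Hamilton product q⊗(0,ω) = (0.2828428, 0.2828428, -0.9899498, 0.1414214)
q + ½dt·q⊗(0,ω), renormalized = (-0.7042, 0.7099, -0.0099, 0.0014)

q' = (-0.7042, 0.7099, -0.0099, 0.0014)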